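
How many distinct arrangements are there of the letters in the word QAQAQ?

Letter multiplicities in QAQAQ: A×2, Q×3.
Dividing 5! = 120 by 3!·2! = 12 for the repeated letters gives 10.

10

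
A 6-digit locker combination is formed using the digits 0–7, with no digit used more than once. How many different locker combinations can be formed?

With no repetition, fill the 6 digits in order: 8 choices, then 7, down to 3.
8 × 7 × 6 × 5 × 4 × 3 = 20160.

20160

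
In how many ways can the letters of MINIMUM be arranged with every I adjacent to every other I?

120

Treat the 2 copies of I as a single block. The multiset to arrange is then {II, M, M, M, N, U}, 6 items in all.
That gives (6)!/(3!) = 120 arrangements.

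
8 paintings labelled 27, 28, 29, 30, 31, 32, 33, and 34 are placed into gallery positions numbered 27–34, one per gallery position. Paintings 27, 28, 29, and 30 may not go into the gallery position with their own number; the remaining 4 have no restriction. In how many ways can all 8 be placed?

Let Aᵢ (for 27 ≤ i ≤ 30) be the placements that put painting i in its forbidden gallery position. Any j of these fix j positions, leaving (8−j)! ways to fill the rest, and there are C(4,j) ways to pick which j.
By inclusion–exclusion, the number of valid placements is Σ_{j=0}^{4} (−1)^j C(4,j)·(8−j)!.
Computing: 40320 − 20160 + 4320 − 480 + 24 = 24024.

24024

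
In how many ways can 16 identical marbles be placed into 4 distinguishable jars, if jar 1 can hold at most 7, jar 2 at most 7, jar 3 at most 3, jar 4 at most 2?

Ignoring the caps, the number of non-negative solutions to x_1+…+x_4 = 16 is C(19,3) = 969.
Subtract solutions that violate a single cap (substitute x_i' = x_i − (cap_i+1)): x_1 ≥ 8 gives C(11,3) = 165; x_2 ≥ 8 gives C(11,3) = 165; x_3 ≥ 4 gives C(15,3) = 455; x_4 ≥ 3 gives C(16,3) = 560. Together 1345.
Add back pairs where two caps are both exceeded: 1 + 35 + 56 + 35 + 56 + 220 = 403.
Subtract triples: 0 + 0 + 4 + 4 = 8.
By inclusion–exclusion the count is 969 − 1345 + 403 − 8 = 19.

19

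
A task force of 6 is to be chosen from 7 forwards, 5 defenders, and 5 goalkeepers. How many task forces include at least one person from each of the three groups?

10325

Unrestricted: C(17,6) = 12376 ways to pick any 6 of the 17.
Selections missing a whole group: no forwards → C(10,6) = 210; no defenders → C(12,6) = 924; no goalkeepers → C(12,6) = 924.
Add back selections omitting two groups (i.e. drawn from a single group): C(7,6) + C(5,6) + C(5,6) = 7.
By inclusion–exclusion: 12376 − 2058 + 7 = 10325.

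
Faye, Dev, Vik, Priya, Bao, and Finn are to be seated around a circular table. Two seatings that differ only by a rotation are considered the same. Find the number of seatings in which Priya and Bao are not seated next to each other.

Without the restriction there are (5)! = 120 seatings.
Seatings with Priya beside Bao: treat them as a block with 2 internal orders, giving 2 × (4)! = 48.
Subtracting, 120 − 48 = 72.

72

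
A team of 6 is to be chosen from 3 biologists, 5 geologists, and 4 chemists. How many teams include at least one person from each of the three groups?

Total 6-person selections from all 12: C(12,6) = 924.
Subtract selections that omit an entire group: no biologists → C(9,6) = 84; no geologists → C(7,6) = 7; no chemists → C(8,6) = 28.
Add back selections omitting two groups (i.e. drawn from a single group): C(3,6) + C(5,6) + C(4,6) = 0.
By inclusion–exclusion: 924 − 119 + 0 = 805.

805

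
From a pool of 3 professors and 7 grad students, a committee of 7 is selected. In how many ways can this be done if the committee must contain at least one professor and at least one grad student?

Unrestricted: C(10,7) = 120 ways to pick any 7 of the 10.
Subtract selections that omit an entire group: no professors → C(7,7) = 1; no grad students → C(3,7) = 0.
Both groups omitted at once is impossible, so 120 − 1 = 119.

119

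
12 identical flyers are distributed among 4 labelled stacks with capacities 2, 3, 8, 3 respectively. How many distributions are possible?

29

Without the upper bounds there are C(15,3) = 455 ways to split 12 among 4 stacks.
Subtract solutions that violate a single cap (substitute x_i' = x_i − (cap_i+1)): x_1 ≥ 3 gives C(12,3) = 220; x_2 ≥ 4 gives C(11,3) = 165; x_3 ≥ 9 gives C(6,3) = 20; x_4 ≥ 4 gives C(11,3) = 165. Together 570.
Add back pairs where two caps are both exceeded: 56 + 1 + 56 + 0 + 35 + 0 = 148.
Subtract triples: 0 + 4 + 0 + 0 = 4.
By inclusion–exclusion the count is 455 − 570 + 148 − 4 = 29.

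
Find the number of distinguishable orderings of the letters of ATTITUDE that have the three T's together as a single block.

Treat the 3 copies of T as a single block. The multiset to arrange is then {TTT, A, D, E, I, U}, 6 items in all.
All 6 items are distinct, so there are (6)! = 720 arrangements.

720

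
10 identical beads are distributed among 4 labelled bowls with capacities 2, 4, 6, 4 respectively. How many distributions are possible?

Without the upper bounds there are C(13,3) = 286 ways to split 10 among 4 bowls.
Subtract solutions that violate a single cap (substitute x_i' = x_i − (cap_i+1)): x_1 ≥ 3 gives C(10,3) = 120; x_2 ≥ 5 gives C(8,3) = 56; x_3 ≥ 7 gives C(6,3) = 20; x_4 ≥ 5 gives C(8,3) = 56. Together 252.
Add back pairs where two caps are both exceeded: 10 + 1 + 10 + 0 + 1 + 0 = 22.
By inclusion–exclusion the count is 286 − 252 + 22 = 56.

56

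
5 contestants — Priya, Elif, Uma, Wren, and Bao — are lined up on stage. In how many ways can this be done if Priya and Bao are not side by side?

72

There are 5! = 120 arrangements in all. If Priya and Bao are adjacent, merging them into one block gives 2·(4)! = 48 arrangements.
Complementary counting: 120 − 48 = 72.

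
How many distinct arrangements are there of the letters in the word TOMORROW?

3360

The 8 letters of TOMORROW have repeats: O appearing 3 times and R appearing twice.
The number of distinct arrangements is 8!/(3!·2!) = 40320/12 = 3360.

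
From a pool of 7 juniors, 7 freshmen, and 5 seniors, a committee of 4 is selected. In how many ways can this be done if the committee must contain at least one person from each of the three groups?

1960

Unrestricted: C(19,4) = 3876 ways to pick any 4 of the 19.
Subtract selections that omit an entire group: no juniors → C(12,4) = 495; no freshmen → C(12,4) = 495; no seniors → C(14,4) = 1001.
Add back selections omitting two groups (i.e. drawn from a single group): C(7,4) + C(7,4) + C(5,4) = 75.
By inclusion–exclusion: 3876 − 1991 + 75 = 1960.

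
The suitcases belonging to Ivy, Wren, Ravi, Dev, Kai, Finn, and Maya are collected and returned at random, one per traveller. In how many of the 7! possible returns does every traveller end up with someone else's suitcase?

This is the derangement count D_7: permutations of 7 items with no fixed point.
By inclusion–exclusion this is Σ_{j=0}^{7} (−1)^j C(7,j)·(7−j)!.
Computing: 5040 − 5040 + 2520 − 840 + 210 − 42 + 7 − 1 = 1854.

1854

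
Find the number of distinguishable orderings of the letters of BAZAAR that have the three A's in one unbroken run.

24

Treat the 3 copies of A as a single block. The multiset to arrange is then {AAA, B, R, Z}, 4 items in all.
All 4 items are distinct, so there are (4)! = 24 arrangements.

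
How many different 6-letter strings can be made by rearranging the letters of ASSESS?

The 6 letters of ASSESS have repeats: S appearing 4 times.
The number of distinct arrangements is 6!/(4!) = 720/24 = 30.

30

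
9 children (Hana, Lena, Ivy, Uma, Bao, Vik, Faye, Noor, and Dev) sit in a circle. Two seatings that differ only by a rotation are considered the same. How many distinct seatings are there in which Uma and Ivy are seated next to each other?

Treat {Uma, Ivy} as one unit (2 internal orders) and seat the resulting 8 units around the table: (7)! circular arrangements.
So 2 × (7)! = 2 × 5040 = 10080.

10080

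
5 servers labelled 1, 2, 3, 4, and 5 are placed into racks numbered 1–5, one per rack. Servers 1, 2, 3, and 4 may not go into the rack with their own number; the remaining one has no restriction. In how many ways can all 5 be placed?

Let Aᵢ (for 1 ≤ i ≤ 4) be the placements that put server i in its forbidden rack. Any j of these fix j positions, leaving (5−j)! ways to fill the rest, and there are C(4,j) ways to pick which j.
By inclusion–exclusion, the number of valid placements is Σ_{j=0}^{4} (−1)^j C(4,j)·(5−j)!.
Computing: 120 − 96 + 36 − 8 + 1 = 53.

53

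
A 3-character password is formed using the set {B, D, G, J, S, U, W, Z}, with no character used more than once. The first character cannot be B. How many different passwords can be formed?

The first character has 8−1 = 7 choices (anything except B).
The remaining 2 characters are filled from the other 7 symbols without repetition: 7 × 6 = 42.
Total: 7 × 42 = 294.

294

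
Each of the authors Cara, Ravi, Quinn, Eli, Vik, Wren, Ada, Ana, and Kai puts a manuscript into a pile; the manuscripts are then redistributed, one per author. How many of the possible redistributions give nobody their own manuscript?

Let Aᵢ be the assignments in which author i gets their own manuscript. We want the size of the complement of A₁∪…∪A_9.
By inclusion–exclusion this is Σ_{j=0}^{9} (−1)^j C(9,j)·(9−j)!.
Computing: 362880 − 362880 + 181440 − 60480 + 15120 − 3024 + 504 − 72 + 9 − 1 = 133496.

133496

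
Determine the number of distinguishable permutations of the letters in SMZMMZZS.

560

The 8 letters of SMZMMZZS have repeats: M appearing 3 times, S appearing twice, and Z appearing 3 times.
The number of distinct arrangements is 8!/(3!·3!·2!) = 40320/72 = 560.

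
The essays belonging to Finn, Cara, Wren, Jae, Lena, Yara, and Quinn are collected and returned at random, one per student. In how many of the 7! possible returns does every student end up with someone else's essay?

1854

Count assignments avoiding every fixed point. For any j of the 7 students fixed to their own essay, the other 7−j can be arranged in (7−j)! ways.
By inclusion–exclusion this is Σ_{j=0}^{7} (−1)^j C(7,j)·(7−j)!.
Computing: 5040 − 5040 + 2520 − 840 + 210 − 42 + 7 − 1 = 1854.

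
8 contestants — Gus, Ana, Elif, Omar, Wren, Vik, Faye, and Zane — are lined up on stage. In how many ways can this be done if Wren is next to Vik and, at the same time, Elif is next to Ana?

Treat {Wren,Vik} as one block (2 orders) and {Elif,Ana} as another (2 orders).
That leaves 6 units to arrange: 2 × 2 × 6! = 4 × 720 = 2880.

2880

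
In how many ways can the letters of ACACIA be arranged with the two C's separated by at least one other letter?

40

There are 6!/(3!·2!) = 60 arrangements of ACACIA in total.
Arrangements with the C's together: treat CC as one letter, giving (5)!/(3!) = 20.
Subtracting, 60 − 20 = 40 arrangements keep the C's apart.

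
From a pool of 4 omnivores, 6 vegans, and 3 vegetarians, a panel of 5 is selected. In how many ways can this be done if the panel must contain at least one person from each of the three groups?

With no constraint there are C(13,5) = 1287 possible selections.
Selections missing a whole group: no omnivores → C(9,5) = 126; no vegans → C(7,5) = 21; no vegetarians → C(10,5) = 252.
Add back selections omitting two groups (i.e. drawn from a single group): C(4,5) + C(6,5) + C(3,5) = 6.
By inclusion–exclusion: 1287 − 399 + 6 = 894.

894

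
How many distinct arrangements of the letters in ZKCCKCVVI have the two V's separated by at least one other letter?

11760

There are 9!/(3!·2!·2!) = 15120 arrangements of ZKCCKCVVI in total.
If the two V's are adjacent, glue them into one block, leaving 8 items to arrange: (8)!/(3!·2!) = 3360 ways.
Hence 15120 − 3360 = 11760.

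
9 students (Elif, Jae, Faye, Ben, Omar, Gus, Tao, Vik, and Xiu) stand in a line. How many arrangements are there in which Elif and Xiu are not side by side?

282240

Of the 9! = 362880 arrangements, those with Elif and Xiu adjacent number 2 × 8! = 80640 (treat the pair as a block with 2 internal orders).
So 362880 − 80640 = 282240 arrangements keep them apart.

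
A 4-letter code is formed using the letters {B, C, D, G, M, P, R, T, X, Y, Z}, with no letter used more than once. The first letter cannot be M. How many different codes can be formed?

The first letter has 11−1 = 10 choices (anything except M).
The remaining 3 letters are filled from the other 10 symbols without repetition: 10 × 9 × 8 = 720.
Total: 10 × 720 = 7200.

7200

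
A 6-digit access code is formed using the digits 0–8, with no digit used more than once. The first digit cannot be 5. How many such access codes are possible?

The first digit has 9−1 = 8 choices (anything except 5).
The remaining 5 digits are filled from the other 8 symbols without repetition: 8 × 7 × 6 × 5 × 4 = 6720.
Total: 8 × 6720 = 53760.

53760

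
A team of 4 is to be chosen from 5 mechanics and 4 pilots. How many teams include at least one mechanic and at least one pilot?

120

With no constraint there are C(9,4) = 126 possible selections.
Selections missing a whole group: no mechanics → C(4,4) = 1; no pilots → C(5,4) = 5.
Both groups omitted at once is impossible, so 126 − 6 = 120.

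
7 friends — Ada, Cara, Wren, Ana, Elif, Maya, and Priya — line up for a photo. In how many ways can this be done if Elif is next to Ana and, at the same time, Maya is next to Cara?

480

Treat {Elif,Ana} as one block (2 orders) and {Maya,Cara} as another (2 orders).
That leaves 5 units to arrange: 2 × 2 × 5! = 4 × 120 = 480.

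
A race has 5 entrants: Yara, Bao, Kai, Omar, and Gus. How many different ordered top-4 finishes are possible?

120

There are 5 choices for 1st place, 4 for 2nd, and so on down to 2 for position 4.
That gives 5 × 4 × 3 × 2 = 120.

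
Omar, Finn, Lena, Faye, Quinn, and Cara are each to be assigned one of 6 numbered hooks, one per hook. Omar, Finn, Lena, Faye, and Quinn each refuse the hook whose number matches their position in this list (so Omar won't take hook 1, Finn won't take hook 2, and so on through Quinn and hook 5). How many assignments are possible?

Let Aᵢ (for 1 ≤ i ≤ 5) be the placements that put person i in their forbidden hook. Any j of these fix j positions, leaving (6−j)! ways to fill the rest, and there are C(5,j) ways to pick which j.
By inclusion–exclusion, the number of valid placements is Σ_{j=0}^{5} (−1)^j C(5,j)·(6−j)!.
Computing: 720 − 600 + 240 − 60 + 10 − 1 = 309.

309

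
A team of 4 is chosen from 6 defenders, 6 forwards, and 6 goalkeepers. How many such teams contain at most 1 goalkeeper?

Split by how many goalkeepers are chosen (0 through 1).
Sum: C(6,0)·C(12,4) + C(6,1)·C(12,3) = 495 + 1320 = 1815.

1815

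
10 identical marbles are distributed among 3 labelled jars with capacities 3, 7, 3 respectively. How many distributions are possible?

By stars and bars, unrestricted non-negative solutions to x_1+…+x_3 = 10 number C(10+2,2) = 66.
Subtract solutions that violate a single cap (substitute x_i' = x_i − (cap_i+1)): x_1 ≥ 4 gives C(8,2) = 28; x_2 ≥ 8 gives C(4,2) = 6; x_3 ≥ 4 gives C(8,2) = 28. Together 62.
Add back pairs where two caps are both exceeded: 0 + 6 + 0 = 6.
By inclusion–exclusion the count is 66 − 62 + 6 = 10.

10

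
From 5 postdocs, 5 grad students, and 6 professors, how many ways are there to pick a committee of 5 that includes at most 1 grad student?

2112

Split by how many grad students are chosen (0 through 1).
Sum: C(5,0)·C(11,5) + C(5,1)·C(11,4) = 462 + 1650 = 2112.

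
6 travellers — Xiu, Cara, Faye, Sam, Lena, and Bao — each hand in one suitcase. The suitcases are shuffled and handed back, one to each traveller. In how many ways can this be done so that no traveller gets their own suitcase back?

265

Count assignments avoiding every fixed point. For any j of the 6 travellers fixed to their own suitcase, the other 6−j can be arranged in (6−j)! ways.
By inclusion–exclusion this is Σ_{j=0}^{6} (−1)^j C(6,j)·(6−j)!.
Computing: 720 − 720 + 360 − 120 + 30 − 6 + 1 = 265.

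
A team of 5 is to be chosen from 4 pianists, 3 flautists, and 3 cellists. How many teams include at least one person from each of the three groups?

Total 5-person selections from all 10: C(10,5) = 252.
Selections missing a whole group: no pianists → C(6,5) = 6; no flautists → C(7,5) = 21; no cellists → C(7,5) = 21.
Add back selections omitting two groups (i.e. drawn from a single group): C(4,5) + C(3,5) + C(3,5) = 0.
By inclusion–exclusion: 252 − 48 + 0 = 204.

204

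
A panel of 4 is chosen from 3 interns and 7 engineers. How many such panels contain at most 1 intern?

Split by how many interns are chosen (0 through 1).
Sum: C(3,0)·C(7,4) + C(3,1)·C(7,3) = 35 + 105 = 140.

140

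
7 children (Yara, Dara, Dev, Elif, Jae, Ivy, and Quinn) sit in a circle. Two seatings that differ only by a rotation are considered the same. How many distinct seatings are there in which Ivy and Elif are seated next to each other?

Treat {Ivy, Elif} as one unit (2 internal orders) and seat the resulting 6 units around the table: (5)! circular arrangements.
So 2 × (5)! = 2 × 120 = 240.

240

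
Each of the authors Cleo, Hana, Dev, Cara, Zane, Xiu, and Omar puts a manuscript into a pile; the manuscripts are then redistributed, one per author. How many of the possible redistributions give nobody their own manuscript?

Let Aᵢ be the assignments in which author i gets their own manuscript. We want the size of the complement of A₁∪…∪A_7.
By inclusion–exclusion this is Σ_{j=0}^{7} (−1)^j C(7,j)·(7−j)!.
Computing: 5040 − 5040 + 2520 − 840 + 210 − 42 + 7 − 1 = 1854.

1854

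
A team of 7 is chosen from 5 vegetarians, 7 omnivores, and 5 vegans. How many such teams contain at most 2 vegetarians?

13332

Split by how many vegetarians are chosen (0 through 2).
Sum: C(5,0)·C(12,7) + C(5,1)·C(12,6) + C(5,2)·C(12,5) = 792 + 4620 + 7920 = 13332.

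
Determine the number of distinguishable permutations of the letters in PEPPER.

60

PEPPER has 6 letters with E appearing twice and P appearing 3 times.
So there are 6! / (3!·2!) = 60 distinguishable arrangements.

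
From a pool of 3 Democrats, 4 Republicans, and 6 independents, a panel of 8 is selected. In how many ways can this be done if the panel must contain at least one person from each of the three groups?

Total 8-person selections from all 13: C(13,8) = 1287.
Selections missing a whole group: no Democrats → C(10,8) = 45; no Republicans → C(9,8) = 9; no independents → C(7,8) = 0.
Add back selections omitting two groups (i.e. drawn from a single group): C(3,8) + C(4,8) + C(6,8) = 0.
By inclusion–exclusion: 1287 − 54 + 0 = 1233.

1233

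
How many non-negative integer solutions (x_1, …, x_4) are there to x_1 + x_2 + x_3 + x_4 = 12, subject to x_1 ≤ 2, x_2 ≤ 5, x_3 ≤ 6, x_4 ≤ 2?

Ignoring the caps, the number of non-negative solutions to x_1+…+x_4 = 12 is C(15,3) = 455.
Subtract solutions that violate a single cap (substitute x_i' = x_i − (cap_i+1)): x_1 ≥ 3 gives C(12,3) = 220; x_2 ≥ 6 gives C(9,3) = 84; x_3 ≥ 7 gives C(8,3) = 56; x_4 ≥ 3 gives C(12,3) = 220. Together 580.
Add back pairs where two caps are both exceeded: 20 + 10 + 84 + 0 + 20 + 10 = 144.
Subtract triples: 0 + 1 + 0 + 0 = 1.
By inclusion–exclusion the count is 455 − 580 + 144 − 1 = 18.

18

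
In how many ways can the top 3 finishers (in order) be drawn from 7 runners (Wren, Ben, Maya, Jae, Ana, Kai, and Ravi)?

There are 7 choices for 1st place, 6 for 2nd, and 5 for 3rd.
That gives 7 × 6 × 5 = 210.

210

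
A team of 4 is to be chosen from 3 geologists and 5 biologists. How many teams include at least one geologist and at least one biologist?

Total 4-person selections from all 8: C(8,4) = 70.
Subtract selections that omit an entire group: no geologists → C(5,4) = 5; no biologists → C(3,4) = 0.
Both groups omitted at once is impossible, so 70 − 5 = 65.

65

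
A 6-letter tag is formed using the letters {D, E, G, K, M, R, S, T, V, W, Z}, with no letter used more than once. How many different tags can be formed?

332640

Choose and order 6 of the 11 symbols: the first letter has 11 options, the next 10, and so on down to 6.
11 × 10 × 9 × 8 × 7 × 6 = 332640.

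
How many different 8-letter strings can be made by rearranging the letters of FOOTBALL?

The 8 letters of FOOTBALL have repeats: L appearing twice and O appearing twice.
Dividing 8! = 40320 by 2!·2! = 4 for the repeated letters gives 10080.

10080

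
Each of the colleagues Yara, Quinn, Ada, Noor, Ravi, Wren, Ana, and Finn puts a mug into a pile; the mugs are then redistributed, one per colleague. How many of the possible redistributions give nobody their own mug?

Let Aᵢ be the assignments in which colleague i gets their own mug. We want the size of the complement of A₁∪…∪A_8.
By inclusion–exclusion this is Σ_{j=0}^{8} (−1)^j C(8,j)·(8−j)!.
Computing: 40320 − 40320 + 20160 − 6720 + 1680 − 336 + 56 − 8 + 1 = 14833.

14833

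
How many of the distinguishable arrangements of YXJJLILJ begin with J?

With the first slot taken by J, it remains to arrange the other 7 letters (YXJLILJ).
Those 7 letters have J appearing twice and L appearing twice, giving (7)!/(2!·2!) = 1260.

1260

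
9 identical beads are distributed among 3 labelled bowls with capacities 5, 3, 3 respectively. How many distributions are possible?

Without the upper bounds there are C(11,2) = 55 ways to split 9 among 3 bowls.
Subtract solutions that violate a single cap (substitute x_i' = x_i − (cap_i+1)): x_1 ≥ 6 gives C(5,2) = 10; x_2 ≥ 4 gives C(7,2) = 21; x_3 ≥ 4 gives C(7,2) = 21. Together 52.
Add back pairs where two caps are both exceeded: 0 + 0 + 3 = 3.
By inclusion–exclusion the count is 55 − 52 + 3 = 6.

6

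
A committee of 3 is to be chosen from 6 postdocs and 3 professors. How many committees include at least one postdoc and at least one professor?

63

With no constraint there are C(9,3) = 84 possible selections.
Subtract selections that omit an entire group: no postdocs → C(3,3) = 1; no professors → C(6,3) = 20.
Both groups omitted at once is impossible, so 84 − 21 = 63.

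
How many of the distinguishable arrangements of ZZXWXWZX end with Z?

210

With the last slot taken by Z, it remains to arrange the other 7 letters (ZXWXWZX).
Those 7 letters have W appearing twice, X appearing 3 times, and Z appearing twice, giving (7)!/(3!·2!·2!) = 210.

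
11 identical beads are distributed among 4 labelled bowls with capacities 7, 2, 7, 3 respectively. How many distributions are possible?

Ignoring the caps, the number of non-negative solutions to x_1+…+x_4 = 11 is C(14,3) = 364.
Subtract solutions that violate a single cap (substitute x_i' = x_i − (cap_i+1)): x_1 ≥ 8 gives C(6,3) = 20; x_2 ≥ 3 gives C(11,3) = 165; x_3 ≥ 8 gives C(6,3) = 20; x_4 ≥ 4 gives C(10,3) = 120. Together 325.
Add back pairs where two caps are both exceeded: 1 + 0 + 0 + 1 + 35 + 0 = 37.
By inclusion–exclusion the count is 364 − 325 + 37 = 76.

76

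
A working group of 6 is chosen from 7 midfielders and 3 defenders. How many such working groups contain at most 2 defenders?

175

Split by how many defenders are chosen (0 through 2).
Sum: C(3,0)·C(7,6) + C(3,1)·C(7,5) + C(3,2)·C(7,4) = 7 + 63 + 105 = 175.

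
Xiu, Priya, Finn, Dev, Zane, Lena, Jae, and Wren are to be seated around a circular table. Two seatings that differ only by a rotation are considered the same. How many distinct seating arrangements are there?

5040

Seat Xiu anywhere (absorbing the rotational symmetry), then permute the other 7: (7)! = 5040.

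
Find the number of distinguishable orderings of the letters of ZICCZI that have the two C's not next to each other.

Total arrangements of ZICCZI: 6!/(2!·2!·2!) = 90.
Arrangements with the C's together: treat CC as one letter, giving (5)!/(2!·2!) = 30.
Hence 90 − 30 = 60.

60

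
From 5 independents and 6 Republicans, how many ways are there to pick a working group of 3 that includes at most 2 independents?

Split by how many independents are chosen (0 through 2).
Sum: C(5,0)·C(6,3) + C(5,1)·C(6,2) + C(5,2)·C(6,1) = 20 + 75 + 60 = 155.

155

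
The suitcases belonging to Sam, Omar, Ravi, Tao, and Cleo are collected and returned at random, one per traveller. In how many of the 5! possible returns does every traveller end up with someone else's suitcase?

This is the derangement count D_5: permutations of 5 items with no fixed point.
By inclusion–exclusion this is Σ_{j=0}^{5} (−1)^j C(5,j)·(5−j)!.
Computing: 120 − 120 + 60 − 20 + 5 − 1 = 44.

44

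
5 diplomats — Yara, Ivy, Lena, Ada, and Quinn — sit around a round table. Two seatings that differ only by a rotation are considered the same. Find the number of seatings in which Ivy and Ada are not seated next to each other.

12

Without the restriction there are (4)! = 24 seatings.
Seatings with Ivy beside Ada: treat them as a block with 2 internal orders, giving 2 × (3)! = 12.
Subtracting, 24 − 12 = 12.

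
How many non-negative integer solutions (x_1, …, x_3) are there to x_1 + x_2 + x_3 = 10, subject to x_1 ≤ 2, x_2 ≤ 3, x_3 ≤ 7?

6

By stars and bars, unrestricted non-negative solutions to x_1+…+x_3 = 10 number C(10+2,2) = 66.
Subtract solutions that violate a single cap (substitute x_i' = x_i − (cap_i+1)): x_1 ≥ 3 gives C(9,2) = 36; x_2 ≥ 4 gives C(8,2) = 28; x_3 ≥ 8 gives C(4,2) = 6. Together 70.
Add back pairs where two caps are both exceeded: 10 + 0 + 0 = 10.
By inclusion–exclusion the count is 66 − 70 + 10 = 6.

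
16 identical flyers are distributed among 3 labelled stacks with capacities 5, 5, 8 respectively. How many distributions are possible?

By stars and bars, unrestricted non-negative solutions to x_1+…+x_3 = 16 number C(16+2,2) = 153.
Subtract solutions that violate a single cap (substitute x_i' = x_i − (cap_i+1)): x_1 ≥ 6 gives C(12,2) = 66; x_2 ≥ 6 gives C(12,2) = 66; x_3 ≥ 9 gives C(9,2) = 36. Together 168.
Add back pairs where two caps are both exceeded: 15 + 3 + 3 = 21.
By inclusion–exclusion the count is 153 − 168 + 21 = 6.

6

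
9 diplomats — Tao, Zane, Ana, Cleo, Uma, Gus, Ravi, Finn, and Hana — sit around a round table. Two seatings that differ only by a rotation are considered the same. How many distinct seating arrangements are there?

Fix one person's seat to break rotational symmetry; the remaining 8 people can be arranged in (8)! = 40320 ways.

40320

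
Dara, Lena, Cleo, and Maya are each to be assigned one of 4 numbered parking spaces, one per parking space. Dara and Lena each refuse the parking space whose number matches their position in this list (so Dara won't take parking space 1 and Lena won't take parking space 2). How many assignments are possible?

14

Let Aᵢ (for i ∈ {1, 2}) be the placements that put person i in their forbidden parking space. Any j of these fix j positions, leaving (4−j)! ways to fill the rest, and there are C(2,j) ways to pick which j.
By inclusion–exclusion, the number of valid placements is Σ_{j=0}^{2} (−1)^j C(2,j)·(4−j)!.
Computing: 24 − 12 + 2 = 14.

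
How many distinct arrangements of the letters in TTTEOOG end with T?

With the last slot taken by T, it remains to arrange the other 6 letters (TTEOOG).
Those 6 letters have O appearing twice and T appearing twice, giving (6)!/(2!·2!) = 180.

180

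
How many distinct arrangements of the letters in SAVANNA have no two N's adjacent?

300

There are 7!/(3!·2!) = 420 arrangements of SAVANNA in total.
Arrangements with the N's together: treat NN as one letter, giving (6)!/(3!) = 120.
Subtracting, 420 − 120 = 300 arrangements keep the N's apart.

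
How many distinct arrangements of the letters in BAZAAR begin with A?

60

With the first slot taken by A, it remains to arrange the other 5 letters (BZAAR).
Those 5 letters have A appearing twice, giving (5)!/(2!) = 60.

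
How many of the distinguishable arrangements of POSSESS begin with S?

With the first slot taken by S, it remains to arrange the other 6 letters (POSESS).
Those 6 letters have S appearing 3 times, giving (6)!/(3!) = 120.

120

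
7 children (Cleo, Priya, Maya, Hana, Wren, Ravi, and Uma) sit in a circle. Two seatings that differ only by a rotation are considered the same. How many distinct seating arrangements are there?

720

Seat Cleo anywhere (absorbing the rotational symmetry), then permute the other 6: (6)! = 720.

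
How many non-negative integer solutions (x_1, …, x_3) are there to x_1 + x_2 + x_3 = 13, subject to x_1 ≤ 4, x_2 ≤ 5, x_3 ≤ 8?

Without the upper bounds there are C(15,2) = 105 ways to split 13 among 3 variables.
Subtract solutions that violate a single cap (substitute x_i' = x_i − (cap_i+1)): x_1 ≥ 5 gives C(10,2) = 45; x_2 ≥ 6 gives C(9,2) = 36; x_3 ≥ 9 gives C(6,2) = 15. Together 96.
Add back pairs where two caps are both exceeded: 6 + 0 + 0 = 6.
By inclusion–exclusion the count is 105 − 96 + 6 = 15.

15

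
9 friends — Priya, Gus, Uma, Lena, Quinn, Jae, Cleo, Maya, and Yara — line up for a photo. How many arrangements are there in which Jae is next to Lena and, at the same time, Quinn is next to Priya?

20160

Treat {Jae,Lena} as one block (2 orders) and {Quinn,Priya} as another (2 orders).
That leaves 7 units to arrange: 2 × 2 × 7! = 4 × 5040 = 20160.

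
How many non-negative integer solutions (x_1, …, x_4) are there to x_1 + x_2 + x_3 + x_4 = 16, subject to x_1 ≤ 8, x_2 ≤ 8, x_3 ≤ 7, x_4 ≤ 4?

240

By stars and bars, unrestricted non-negative solutions to x_1+…+x_4 = 16 number C(16+3,3) = 969.
Subtract solutions that violate a single cap (substitute x_i' = x_i − (cap_i+1)): x_1 ≥ 9 gives C(10,3) = 120; x_2 ≥ 9 gives C(10,3) = 120; x_3 ≥ 8 gives C(11,3) = 165; x_4 ≥ 5 gives C(14,3) = 364. Together 769.
Add back pairs where two caps are both exceeded: 0 + 0 + 10 + 0 + 10 + 20 = 40.
By inclusion–exclusion the count is 969 − 769 + 40 = 240.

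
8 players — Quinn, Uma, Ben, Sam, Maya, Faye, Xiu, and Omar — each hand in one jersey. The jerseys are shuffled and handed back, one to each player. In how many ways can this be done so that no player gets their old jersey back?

14833

Let Aᵢ be the assignments in which player i gets their old jersey. We want the size of the complement of A₁∪…∪A_8.
By inclusion–exclusion this is Σ_{j=0}^{8} (−1)^j C(8,j)·(8−j)!.
Computing: 40320 − 40320 + 20160 − 6720 + 1680 − 336 + 56 − 8 + 1 = 14833.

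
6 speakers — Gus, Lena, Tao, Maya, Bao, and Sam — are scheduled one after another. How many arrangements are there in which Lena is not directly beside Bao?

Of the 6! = 720 arrangements, those with Lena and Bao adjacent number 2 × 5! = 240 (treat the pair as a block with 2 internal orders).
So 720 − 240 = 480 arrangements keep them apart.

480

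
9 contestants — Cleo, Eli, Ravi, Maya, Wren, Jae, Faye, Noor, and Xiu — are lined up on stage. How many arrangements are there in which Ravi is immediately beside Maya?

80640

Glue Ravi and Maya into one block (2 internal orders), leaving 8 units to arrange in a row.
So the count is 2·(8)! = 80640.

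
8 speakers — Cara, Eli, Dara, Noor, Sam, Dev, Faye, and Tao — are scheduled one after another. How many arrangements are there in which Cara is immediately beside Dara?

10080

Glue Cara and Dara into one block (2 internal orders), leaving 7 units to arrange in a row.
So the count is 2·(7)! = 10080.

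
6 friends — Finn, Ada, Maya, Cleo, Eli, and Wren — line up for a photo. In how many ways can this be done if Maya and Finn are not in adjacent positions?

480

There are 6! = 720 arrangements in all. If Maya and Finn are adjacent, merging them into one block gives 2·(5)! = 240 arrangements.
Complementary counting: 720 − 240 = 480.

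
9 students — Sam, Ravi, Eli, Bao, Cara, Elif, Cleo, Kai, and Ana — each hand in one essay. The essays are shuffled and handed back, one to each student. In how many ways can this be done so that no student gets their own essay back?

Let Aᵢ be the assignments in which student i gets their own essay. We want the size of the complement of A₁∪…∪A_9.
By inclusion–exclusion this is Σ_{j=0}^{9} (−1)^j C(9,j)·(9−j)!.
Computing: 362880 − 362880 + 181440 − 60480 + 15120 − 3024 + 504 − 72 + 9 − 1 = 133496.

133496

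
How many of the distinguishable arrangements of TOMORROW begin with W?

420

Fix W in the first position and arrange the remaining 7 letters.
Those 7 letters have O appearing 3 times and R appearing twice, giving (7)!/(3!·2!) = 420.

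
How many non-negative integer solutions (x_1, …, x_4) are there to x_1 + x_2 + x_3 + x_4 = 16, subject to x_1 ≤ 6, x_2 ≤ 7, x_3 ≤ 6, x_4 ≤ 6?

Without the upper bounds there are C(19,3) = 969 ways to split 16 among 4 variables.
Subtract solutions that violate a single cap (substitute x_i' = x_i − (cap_i+1)): x_1 ≥ 7 gives C(12,3) = 220; x_2 ≥ 8 gives C(11,3) = 165; x_3 ≥ 7 gives C(12,3) = 220; x_4 ≥ 7 gives C(12,3) = 220. Together 825.
Add back pairs where two caps are both exceeded: 4 + 10 + 10 + 4 + 4 + 10 = 42.
By inclusion–exclusion the count is 969 − 825 + 42 = 186.

186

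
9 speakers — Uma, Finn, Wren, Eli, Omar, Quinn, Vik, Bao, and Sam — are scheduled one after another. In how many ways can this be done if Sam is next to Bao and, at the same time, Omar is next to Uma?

Treat {Sam,Bao} as one block (2 orders) and {Omar,Uma} as another (2 orders).
That leaves 7 units to arrange: 2 × 2 × 7! = 4 × 5040 = 20160.

20160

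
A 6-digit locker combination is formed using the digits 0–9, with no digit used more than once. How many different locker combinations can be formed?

This is a permutation of 6 out of 10: P(10,6) = 10!/4!.
That product is 10 × 9 × 8 × 7 × 6 × 5 = 151200.

151200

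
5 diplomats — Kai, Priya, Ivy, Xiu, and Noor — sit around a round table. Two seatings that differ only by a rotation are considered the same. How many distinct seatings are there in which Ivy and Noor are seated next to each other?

Glue Ivy and Noor into a block (2 internal orders). Seating 4 units around a circle gives (3)! arrangements.
So 2 × (3)! = 2 × 6 = 12.

12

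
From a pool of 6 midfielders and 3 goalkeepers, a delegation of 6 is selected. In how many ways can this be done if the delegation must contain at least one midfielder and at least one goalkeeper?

83

Unrestricted: C(9,6) = 84 ways to pick any 6 of the 9.
Subtract selections that omit an entire group: no midfielders → C(3,6) = 0; no goalkeepers → C(6,6) = 1.
Both groups omitted at once is impossible, so 84 − 1 = 83.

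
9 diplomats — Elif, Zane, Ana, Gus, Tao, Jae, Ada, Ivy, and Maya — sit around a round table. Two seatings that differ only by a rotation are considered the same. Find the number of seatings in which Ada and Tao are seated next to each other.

Glue Ada and Tao into a block (2 internal orders). Seating 8 units around a circle gives (7)! arrangements.
So 2 × (7)! = 2 × 5040 = 10080.

10080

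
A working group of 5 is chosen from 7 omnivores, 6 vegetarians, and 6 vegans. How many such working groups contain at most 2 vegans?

Split by how many vegans are chosen (0 through 2).
Sum: C(6,0)·C(13,5) + C(6,1)·C(13,4) + C(6,2)·C(13,3) = 1287 + 4290 + 4290 = 9867.

9867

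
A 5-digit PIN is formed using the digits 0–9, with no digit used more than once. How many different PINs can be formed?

This is a permutation of 5 out of 10: P(10,5) = 10!/5!.
That product is 10 × 9 × 8 × 7 × 6 = 30240.

30240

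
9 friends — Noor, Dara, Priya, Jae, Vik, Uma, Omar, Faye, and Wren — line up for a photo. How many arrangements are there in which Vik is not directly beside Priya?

282240

There are 9! = 362880 arrangements in all. If Vik and Priya are adjacent, merging them into one block gives 2·(8)! = 80640 arrangements.
Complementary counting: 362880 − 80640 = 282240.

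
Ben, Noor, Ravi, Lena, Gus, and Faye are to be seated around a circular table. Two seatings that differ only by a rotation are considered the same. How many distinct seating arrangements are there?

Seat Ben anywhere (absorbing the rotational symmetry), then permute the other 5: (5)! = 120.

120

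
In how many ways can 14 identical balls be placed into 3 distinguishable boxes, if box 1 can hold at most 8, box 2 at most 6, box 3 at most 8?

Without the upper bounds there are C(16,2) = 120 ways to split 14 among 3 boxes.
Subtract solutions that violate a single cap (substitute x_i' = x_i − (cap_i+1)): x_1 ≥ 9 gives C(7,2) = 21; x_2 ≥ 7 gives C(9,2) = 36; x_3 ≥ 9 gives C(7,2) = 21. Together 78.
No two caps can be exceeded simultaneously, so the pair terms are all 0.
By inclusion–exclusion the count is 120 − 78 + 0 = 42.

42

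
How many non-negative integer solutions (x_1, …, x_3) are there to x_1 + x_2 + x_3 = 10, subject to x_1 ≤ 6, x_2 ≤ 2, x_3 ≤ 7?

15

By stars and bars, unrestricted non-negative solutions to x_1+…+x_3 = 10 number C(10+2,2) = 66.
Subtract solutions that violate a single cap (substitute x_i' = x_i − (cap_i+1)): x_1 ≥ 7 gives C(5,2) = 10; x_2 ≥ 3 gives C(9,2) = 36; x_3 ≥ 8 gives C(4,2) = 6. Together 52.
Add back pairs where two caps are both exceeded: 1 + 0 + 0 = 1.
By inclusion–exclusion the count is 66 − 52 + 1 = 15.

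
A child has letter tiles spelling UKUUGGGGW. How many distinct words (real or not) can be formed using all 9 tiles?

The 9 letters of UKUUGGGGW have repeats: G appearing 4 times and U appearing 3 times.
Dividing 9! = 362880 by 4!·3! = 144 for the repeated letters gives 2520.

2520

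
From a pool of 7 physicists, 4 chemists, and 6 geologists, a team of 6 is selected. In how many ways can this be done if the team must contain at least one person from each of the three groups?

With no constraint there are C(17,6) = 12376 possible selections.
Subtract selections that omit an entire group: no physicists → C(10,6) = 210; no chemists → C(13,6) = 1716; no geologists → C(11,6) = 462.
Add back selections omitting two groups (i.e. drawn from a single group): C(7,6) + C(4,6) + C(6,6) = 8.
By inclusion–exclusion: 12376 − 2388 + 8 = 9996.

9996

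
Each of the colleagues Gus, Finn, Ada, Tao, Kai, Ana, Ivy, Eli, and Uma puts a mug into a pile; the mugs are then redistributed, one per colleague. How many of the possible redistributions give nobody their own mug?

133496

Count assignments avoiding every fixed point. For any j of the 9 colleagues fixed to their own mug, the other 9−j can be arranged in (9−j)! ways.
By inclusion–exclusion this is Σ_{j=0}^{9} (−1)^j C(9,j)·(9−j)!.
Computing: 362880 − 362880 + 181440 − 60480 + 15120 − 3024 + 504 − 72 + 9 − 1 = 133496.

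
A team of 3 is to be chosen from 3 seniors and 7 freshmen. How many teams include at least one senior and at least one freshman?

84

Unrestricted: C(10,3) = 120 ways to pick any 3 of the 10.
Subtract selections that omit an entire group: no seniors → C(7,3) = 35; no freshmen → C(3,3) = 1.
Both groups omitted at once is impossible, so 120 − 36 = 84.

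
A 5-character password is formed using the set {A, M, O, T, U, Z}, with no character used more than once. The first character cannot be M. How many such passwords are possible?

600

The first character has 6−1 = 5 choices (anything except M).
The remaining 4 characters are filled from the other 5 symbols without repetition: 5 × 4 × 3 × 2 = 120.
Total: 5 × 120 = 600.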